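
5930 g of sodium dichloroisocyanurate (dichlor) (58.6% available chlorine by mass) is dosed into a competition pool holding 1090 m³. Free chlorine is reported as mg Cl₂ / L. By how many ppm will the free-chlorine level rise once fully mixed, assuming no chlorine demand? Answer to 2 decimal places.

3.19 ppm

Volume: 1090 m³ = 1,090,000 L.
Available chlorine delivered: 5930 g × 0.586 = 3475 g as Cl₂.
Concentration rise: 3475 g / 1,090,000 L = 3.188 mg/L = 3.19 ppm.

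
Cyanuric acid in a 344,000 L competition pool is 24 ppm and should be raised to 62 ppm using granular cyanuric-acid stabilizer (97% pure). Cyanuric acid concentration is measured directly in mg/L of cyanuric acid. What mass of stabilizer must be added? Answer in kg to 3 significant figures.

13.5 kg

CYA to add: (62 − 24) = 38 mg/L × 344,000 L = 13,070 g cyanuric acid.
At 97% purity: 13,070 / 0.97 = 13,480 g product.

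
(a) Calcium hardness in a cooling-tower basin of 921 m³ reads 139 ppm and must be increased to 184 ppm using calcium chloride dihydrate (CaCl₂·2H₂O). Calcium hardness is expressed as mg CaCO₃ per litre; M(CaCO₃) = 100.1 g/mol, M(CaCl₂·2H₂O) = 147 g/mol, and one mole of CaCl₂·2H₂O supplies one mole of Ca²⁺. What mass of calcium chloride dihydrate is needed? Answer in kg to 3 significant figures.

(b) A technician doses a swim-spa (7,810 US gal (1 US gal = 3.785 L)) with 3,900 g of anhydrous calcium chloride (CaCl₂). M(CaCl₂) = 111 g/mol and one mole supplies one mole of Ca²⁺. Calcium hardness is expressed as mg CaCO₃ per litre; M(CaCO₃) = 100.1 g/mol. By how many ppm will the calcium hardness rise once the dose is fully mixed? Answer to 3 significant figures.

(a) Volume: 921 m³ = 921,000 L.
(a) Hardness to add: (184 − 139) = 45 mg/L as CaCO₃ × 921,000 L = 41,440 g as CaCO₃.
(a) Moles of Ca²⁺ (1 mol Ca²⁺ ≡ 1 mol CaCO₃): 41,440 / 100.1 g/mol = 414 mol.
(a) Mass of CaCl₂·2H₂O: 414 × 147 = 60,860 g.

(b) Volume: 7,810 US gal × 3.785 L/gal = 29,561 L.
(b) Moles of Ca²⁺: 3,900 g ÷ 111 g/mol = 35.14 mol.
(b) As CaCO₃: 35.14 mol × 100.1 g/mol = 3517 g.
(b) Rise: 3517 g / 29,561 L × 1000 = 119 mg/L.

(a) 60.9 kg; (b) 119 ppm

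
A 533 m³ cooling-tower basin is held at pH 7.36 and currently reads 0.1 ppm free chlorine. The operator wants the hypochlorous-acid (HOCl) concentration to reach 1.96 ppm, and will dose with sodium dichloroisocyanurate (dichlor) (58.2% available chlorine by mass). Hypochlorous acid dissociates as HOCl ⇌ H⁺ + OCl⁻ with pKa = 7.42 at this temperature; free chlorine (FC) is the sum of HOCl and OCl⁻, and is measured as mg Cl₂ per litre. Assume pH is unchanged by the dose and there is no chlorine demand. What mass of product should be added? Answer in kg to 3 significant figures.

3.27 kg

Volume: 533 m³ = 533,000 L.
[OCl⁻]/[HOCl] = 10^(pH − pKa) = 10^(7.36 − 7.42) = 0.871; fraction as HOCl = 1/(1 + 0.871) = 0.5345.
Free chlorine required for 1.96 ppm HOCl: 1.96 / 0.5345 = 3.667 ppm.
FC to add: 3.667 − 0.1 = 3.567 mg/L as Cl₂.
Cl₂ equivalent: 3.567 mg/L × 533,000 L = 1901 g.
Product at 58.2% available Cl: 1901 / 0.582 = 3267 g.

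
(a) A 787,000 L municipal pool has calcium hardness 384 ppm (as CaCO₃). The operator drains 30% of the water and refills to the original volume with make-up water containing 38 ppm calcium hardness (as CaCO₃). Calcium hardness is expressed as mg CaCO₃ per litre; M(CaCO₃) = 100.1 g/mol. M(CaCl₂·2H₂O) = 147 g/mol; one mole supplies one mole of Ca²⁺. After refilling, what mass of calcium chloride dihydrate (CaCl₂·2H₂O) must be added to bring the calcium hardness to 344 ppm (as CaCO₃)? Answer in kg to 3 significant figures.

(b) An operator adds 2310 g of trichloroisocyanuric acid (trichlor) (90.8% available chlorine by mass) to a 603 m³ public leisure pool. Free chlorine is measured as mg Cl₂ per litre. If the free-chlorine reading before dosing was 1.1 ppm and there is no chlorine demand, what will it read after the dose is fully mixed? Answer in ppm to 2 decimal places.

(a) 73.7 kg; (b) 4.58 ppm

(a) After draining 30% and refilling: 384 × 0.70 + 38 × 0.30 = 280.2 ppm.
(a) Deficit to target: 344 − 280.2 = 63.8 mg/L.
(a) As CaCO₃: 63.8 mg/L × 787,000 L = 50,210 g; ÷ 100.1 = 501.6 mol Ca²⁺.
(a) Mass: 501.6 × 147 = 73,740 g.

(b) Volume: 603 m³ = 603,000 L.
(b) Available chlorine delivered: 2310 g × 0.908 = 2097 g as Cl₂.
(b) Concentration rise: 2097 g / 603,000 L = 3.478 mg/L = 3.48 ppm.
(b) Final FC: 1.1 + 3.48 = 4.58 ppm.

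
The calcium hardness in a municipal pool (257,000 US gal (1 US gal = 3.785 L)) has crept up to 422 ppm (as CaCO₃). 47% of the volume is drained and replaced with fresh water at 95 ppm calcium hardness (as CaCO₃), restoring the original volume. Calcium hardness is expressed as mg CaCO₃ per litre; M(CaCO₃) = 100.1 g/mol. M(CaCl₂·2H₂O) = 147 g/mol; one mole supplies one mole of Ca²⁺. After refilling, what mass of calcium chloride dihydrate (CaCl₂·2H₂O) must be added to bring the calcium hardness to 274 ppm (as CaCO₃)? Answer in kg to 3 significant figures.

Volume: 257,000 US gal × 3.785 L/gal = 972,745 L.
After draining 47% and refilling: 422 × 0.53 + 95 × 0.47 = 268.31 ppm.
Deficit to target: 274 − 268.31 = 5.69 mg/L.
As CaCO₃: 5.69 mg/L × 972,745 L = 5535 g; ÷ 100.1 = 55.29 mol Ca²⁺.
Mass: 55.29 × 147 = 8128 g.

8.13 kg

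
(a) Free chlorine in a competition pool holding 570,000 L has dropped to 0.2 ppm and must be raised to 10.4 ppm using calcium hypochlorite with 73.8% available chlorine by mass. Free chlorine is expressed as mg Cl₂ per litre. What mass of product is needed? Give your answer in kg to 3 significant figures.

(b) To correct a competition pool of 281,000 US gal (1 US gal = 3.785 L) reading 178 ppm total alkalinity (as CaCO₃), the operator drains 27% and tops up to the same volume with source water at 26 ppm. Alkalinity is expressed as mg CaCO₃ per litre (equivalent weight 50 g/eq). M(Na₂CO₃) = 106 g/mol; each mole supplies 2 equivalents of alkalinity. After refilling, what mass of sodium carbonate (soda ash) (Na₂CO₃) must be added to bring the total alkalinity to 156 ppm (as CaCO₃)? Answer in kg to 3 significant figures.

(a) Chlorine deficit: 10.4 − 0.2 = 10.2 ppm = 10.2 mg/L as Cl₂.
(a) Cl₂ equivalent needed: 10.2 mg/L × 570,000 L = 5,814,000 mg = 5814 g.
(a) Product at 73.8% available chlorine: 5814 / 0.738 = 7878 g.

(b) Volume: 281,000 US gal × 3.785 L/gal = 1,063,585 L.
(b) After draining 27% and refilling: 178 × 0.73 + 26 × 0.27 = 136.96 ppm.
(b) Deficit to target: 156 − 136.96 = 19.04 mg/L.
(b) As CaCO₃: 19.04 mg/L × 1,063,585 L = 20,250 g; ÷ 50 g/eq ÷ 2 = 202.5 mol Na₂CO₃.
(b) Mass: 202.5 × 106 = 21,470 g.

(a) 7.88 kg; (b) 21.5 kg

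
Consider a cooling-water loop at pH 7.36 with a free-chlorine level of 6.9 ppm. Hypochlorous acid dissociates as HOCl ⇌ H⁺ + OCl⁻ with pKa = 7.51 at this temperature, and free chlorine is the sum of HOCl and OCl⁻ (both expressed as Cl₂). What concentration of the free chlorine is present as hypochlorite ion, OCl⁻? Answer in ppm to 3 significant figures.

[OCl⁻]/[HOCl] = 10^(pH − pKa) = 10^(7.36 − 7.51) = 10^-0.15 = 0.7079.
Fraction as HOCl = 1 / (1 + 0.7079) = 0.5855.
OCl⁻ = (1 − 0.5855) × 6.9 ppm = 2.86 ppm.

2.86 ppm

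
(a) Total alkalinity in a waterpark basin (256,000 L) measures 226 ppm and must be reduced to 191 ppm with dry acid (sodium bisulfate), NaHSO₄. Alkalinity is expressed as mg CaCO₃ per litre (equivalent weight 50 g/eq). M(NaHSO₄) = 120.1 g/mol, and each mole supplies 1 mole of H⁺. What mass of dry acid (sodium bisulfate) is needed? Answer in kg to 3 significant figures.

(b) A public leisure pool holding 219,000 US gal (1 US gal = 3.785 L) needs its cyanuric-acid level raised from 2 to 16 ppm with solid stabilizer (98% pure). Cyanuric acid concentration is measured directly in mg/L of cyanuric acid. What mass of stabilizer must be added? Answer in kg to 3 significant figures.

(a) 21.5 kg; (b) 11.8 kg

(a) Alkalinity to neutralize: (226 − 191) = 35 mg/L as CaCO₃ × 256,000 L = 8960 g as CaCO₃.
(a) Equivalents of H⁺ required: 8960 ÷ 50 g/eq = 179.2 eq = 179.2 mol NaHSO₄.
(a) Mass of NaHSO₄: 179.2 × 120.1 = 21,520 g.

(b) Volume: 219,000 US gal × 3.785 L/gal = 828,915 L.
(b) CYA to add: (16 − 2) = 14 mg/L × 828,915 L = 11,600 g cyanuric acid.
(b) At 98% purity: 11,600 / 0.98 = 11,840 g product.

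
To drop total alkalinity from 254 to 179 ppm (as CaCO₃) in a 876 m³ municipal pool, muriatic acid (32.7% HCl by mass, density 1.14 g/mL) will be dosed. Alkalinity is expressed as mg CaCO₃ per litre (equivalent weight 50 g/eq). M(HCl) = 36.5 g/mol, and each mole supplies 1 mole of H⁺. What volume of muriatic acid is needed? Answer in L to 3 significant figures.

Volume: 876 m³ = 876,000 L.
Alkalinity to neutralize: (254 − 179) = 75 mg/L as CaCO₃ × 876,000 L = 65,700 g as CaCO₃.
Equivalents of H⁺ required: 65,700 ÷ 50 g/eq = 1314 eq = 1314 mol HCl.
Mass of HCl: 1314 × 36.5 = 47,960 g.
Mass of 32.7% solution: 47,960 / 0.327 = 146,700 g.
Volume: 146,700 g ÷ 1.14 g/mL = 128,700 mL.

129 L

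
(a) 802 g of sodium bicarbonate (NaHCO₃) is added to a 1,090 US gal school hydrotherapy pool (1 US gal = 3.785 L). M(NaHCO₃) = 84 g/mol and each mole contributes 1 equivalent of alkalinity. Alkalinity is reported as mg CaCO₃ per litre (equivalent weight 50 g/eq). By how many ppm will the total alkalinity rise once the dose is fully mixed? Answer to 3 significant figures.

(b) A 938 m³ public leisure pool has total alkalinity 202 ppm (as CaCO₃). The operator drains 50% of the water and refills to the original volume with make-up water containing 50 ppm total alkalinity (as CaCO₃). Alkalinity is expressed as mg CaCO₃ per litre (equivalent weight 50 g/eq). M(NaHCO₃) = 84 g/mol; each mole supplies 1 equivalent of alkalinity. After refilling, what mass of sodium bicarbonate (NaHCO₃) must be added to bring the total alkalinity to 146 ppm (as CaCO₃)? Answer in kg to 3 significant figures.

(a) 116 ppm; (b) 31.5 kg

(a) Volume: 1,090 US gal × 3.785 L/gal = 4,126 L.
(a) Moles of NaHCO₃: 802 g ÷ 84 g/mol = 9.548 mol → 9.548 eq of alkalinity.
(a) As CaCO₃: 9.548 eq × 50 g/eq = 477.4 g.
(a) Rise: 477.4 g / 4,126 L × 1000 = 115.7 mg/L.

(b) Volume: 938 m³ = 938,000 L.
(b) After draining 50% and refilling: 202 × 0.50 + 50 × 0.50 = 126 ppm.
(b) Deficit to target: 146 − 126 = 20 mg/L.
(b) As CaCO₃: 20 mg/L × 938,000 L = 18,760 g; ÷ 50 g/eq ÷ 1 = 375.2 mol NaHCO₃.
(b) Mass: 375.2 × 84 = 31,520 g.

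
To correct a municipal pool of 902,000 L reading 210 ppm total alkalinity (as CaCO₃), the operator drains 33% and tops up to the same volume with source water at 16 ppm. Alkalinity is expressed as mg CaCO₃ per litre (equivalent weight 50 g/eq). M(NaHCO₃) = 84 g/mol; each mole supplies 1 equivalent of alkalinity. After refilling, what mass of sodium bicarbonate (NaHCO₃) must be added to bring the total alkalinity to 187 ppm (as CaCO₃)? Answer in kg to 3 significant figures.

After draining 33% and refilling: 210 × 0.67 + 16 × 0.33 = 145.98 ppm.
Deficit to target: 187 − 145.98 = 41.02 mg/L.
As CaCO₃: 41.02 mg/L × 902,000 L = 37,000 g; ÷ 50 g/eq ÷ 1 = 740 mol NaHCO₃.
Mass: 740 × 84 = 62,160 g.

62.2 kg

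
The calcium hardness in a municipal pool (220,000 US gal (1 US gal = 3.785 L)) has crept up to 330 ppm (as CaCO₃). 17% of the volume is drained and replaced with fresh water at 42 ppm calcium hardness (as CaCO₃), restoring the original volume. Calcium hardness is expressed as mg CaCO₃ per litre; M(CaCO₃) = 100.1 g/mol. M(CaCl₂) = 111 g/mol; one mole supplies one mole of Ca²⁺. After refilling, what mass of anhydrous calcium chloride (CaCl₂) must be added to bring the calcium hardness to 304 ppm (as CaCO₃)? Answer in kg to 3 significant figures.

21.2 kg

Volume: 220,000 US gal × 3.785 L/gal = 832,700 L.
After draining 17% and refilling: 330 × 0.83 + 42 × 0.17 = 281.04 ppm.
Deficit to target: 304 − 281.04 = 22.96 mg/L.
As CaCO₃: 22.96 mg/L × 832,700 L = 19,120 g; ÷ 100.1 = 191 mol Ca²⁺.
Mass: 191 × 111 = 21,200 g.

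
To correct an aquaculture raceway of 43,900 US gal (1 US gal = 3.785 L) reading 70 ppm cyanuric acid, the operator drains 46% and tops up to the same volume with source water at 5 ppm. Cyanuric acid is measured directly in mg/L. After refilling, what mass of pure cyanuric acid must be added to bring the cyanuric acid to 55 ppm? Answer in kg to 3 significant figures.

2.48 kg

Volume: 43,900 US gal × 3.785 L/gal = 166,162 L.
After draining 46% and refilling: 70 × 0.54 + 5 × 0.46 = 40.1 ppm.
Deficit to target: 55 − 40.1 = 14.9 mg/L.
Mass: 14.9 mg/L × 166,162 L = 2476 g cyanuric acid.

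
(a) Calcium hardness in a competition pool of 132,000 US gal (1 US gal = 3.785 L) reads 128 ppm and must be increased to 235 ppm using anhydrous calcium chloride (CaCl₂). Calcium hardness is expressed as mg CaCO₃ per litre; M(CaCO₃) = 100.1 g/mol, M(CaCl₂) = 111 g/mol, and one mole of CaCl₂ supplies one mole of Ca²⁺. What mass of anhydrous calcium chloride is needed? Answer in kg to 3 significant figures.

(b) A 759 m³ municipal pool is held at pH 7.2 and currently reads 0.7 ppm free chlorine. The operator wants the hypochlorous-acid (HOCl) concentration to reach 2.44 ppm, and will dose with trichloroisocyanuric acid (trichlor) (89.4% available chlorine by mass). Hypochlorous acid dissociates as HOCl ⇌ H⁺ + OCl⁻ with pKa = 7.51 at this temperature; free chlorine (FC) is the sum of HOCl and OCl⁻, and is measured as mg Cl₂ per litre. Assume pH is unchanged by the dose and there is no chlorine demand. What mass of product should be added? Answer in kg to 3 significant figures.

(a) Volume: 132,000 US gal × 3.785 L/gal = 499,620 L.
(a) Hardness to add: (235 − 128) = 107 mg/L as CaCO₃ × 499,620 L = 53,460 g as CaCO₃.
(a) Moles of Ca²⁺ (1 mol Ca²⁺ ≡ 1 mol CaCO₃): 53,460 / 100.1 g/mol = 534.1 mol.
(a) Mass of CaCl₂: 534.1 × 111 = 59,280 g.

(b) Volume: 759 m³ = 759,000 L.
(b) [OCl⁻]/[HOCl] = 10^(pH − pKa) = 10^(7.2 − 7.51) = 0.4898; fraction as HOCl = 1/(1 + 0.4898) = 0.6712.
(b) Free chlorine required for 2.44 ppm HOCl: 2.44 / 0.6712 = 3.635 ppm.
(b) FC to add: 3.635 − 0.7 = 2.935 mg/L as Cl₂.
(b) Cl₂ equivalent: 2.935 mg/L × 759,000 L = 2228 g.
(b) Product at 89.4% available Cl: 2228 / 0.894 = 2492 g.

(a) 59.3 kg; (b) 2.49 kg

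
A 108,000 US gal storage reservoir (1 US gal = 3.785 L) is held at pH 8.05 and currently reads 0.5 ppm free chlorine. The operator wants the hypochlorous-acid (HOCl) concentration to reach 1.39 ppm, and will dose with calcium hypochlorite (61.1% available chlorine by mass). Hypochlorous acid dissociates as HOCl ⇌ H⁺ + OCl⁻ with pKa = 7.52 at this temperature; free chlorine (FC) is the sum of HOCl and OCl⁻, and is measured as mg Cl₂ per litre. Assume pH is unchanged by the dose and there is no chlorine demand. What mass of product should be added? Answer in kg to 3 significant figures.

3.75 kg

Volume: 108,000 US gal × 3.785 L/gal = 408,780 L.
[OCl⁻]/[HOCl] = 10^(pH − pKa) = 10^(8.05 − 7.52) = 3.388; fraction as HOCl = 1/(1 + 3.388) = 0.2279.
Free chlorine required for 1.39 ppm HOCl: 1.39 / 0.2279 = 6.1 ppm.
FC to add: 6.1 − 0.5 = 5.6 mg/L as Cl₂.
Cl₂ equivalent: 5.6 mg/L × 408,780 L = 2289 g.
Product at 61.1% available Cl: 2289 / 0.611 = 3747 g.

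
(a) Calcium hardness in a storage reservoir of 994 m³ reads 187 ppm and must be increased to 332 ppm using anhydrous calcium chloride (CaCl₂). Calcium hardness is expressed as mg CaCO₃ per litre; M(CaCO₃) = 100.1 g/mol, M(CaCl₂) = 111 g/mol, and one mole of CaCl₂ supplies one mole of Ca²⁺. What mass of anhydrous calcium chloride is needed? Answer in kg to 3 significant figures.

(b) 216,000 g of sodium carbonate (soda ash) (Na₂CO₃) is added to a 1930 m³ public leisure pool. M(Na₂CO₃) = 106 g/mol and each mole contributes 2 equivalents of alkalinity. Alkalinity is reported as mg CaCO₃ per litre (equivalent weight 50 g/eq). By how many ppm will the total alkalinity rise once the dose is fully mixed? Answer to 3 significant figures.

(a) 160 kg; (b) 106 ppm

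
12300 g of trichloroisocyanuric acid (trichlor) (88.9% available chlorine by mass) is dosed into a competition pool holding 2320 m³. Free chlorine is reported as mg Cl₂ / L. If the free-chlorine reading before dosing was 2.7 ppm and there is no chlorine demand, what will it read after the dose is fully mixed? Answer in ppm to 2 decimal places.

Volume: 2320 m³ = 2,320,000 L.
Available chlorine delivered: 12,300 g × 0.889 = 10,930 g as Cl₂.
Concentration rise: 10,930 g / 2,320,000 L = 4.713 mg/L = 4.71 ppm.
Final FC: 2.7 + 4.71 = 7.41 ppm.

7.41 ppm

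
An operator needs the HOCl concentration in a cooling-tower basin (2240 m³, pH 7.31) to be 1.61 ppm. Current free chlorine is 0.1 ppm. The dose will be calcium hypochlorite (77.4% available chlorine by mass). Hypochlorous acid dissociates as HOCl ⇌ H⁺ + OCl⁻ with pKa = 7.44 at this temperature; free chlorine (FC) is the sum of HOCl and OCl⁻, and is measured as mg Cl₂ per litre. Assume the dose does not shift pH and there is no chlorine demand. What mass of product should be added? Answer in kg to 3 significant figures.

7.82 kg

Volume: 2240 m³ = 2,240,000 L.
[OCl⁻]/[HOCl] = 10^(pH − pKa) = 10^(7.31 − 7.44) = 0.7413; fraction as HOCl = 1/(1 + 0.7413) = 0.5743.
Free chlorine required for 1.61 ppm HOCl: 1.61 / 0.5743 = 2.804 ppm.
FC to add: 2.804 − 0.1 = 2.704 mg/L as Cl₂.
Cl₂ equivalent: 2.704 mg/L × 2,240,000 L = 6056 g.
Product at 77.4% available Cl: 6056 / 0.774 = 7824 g.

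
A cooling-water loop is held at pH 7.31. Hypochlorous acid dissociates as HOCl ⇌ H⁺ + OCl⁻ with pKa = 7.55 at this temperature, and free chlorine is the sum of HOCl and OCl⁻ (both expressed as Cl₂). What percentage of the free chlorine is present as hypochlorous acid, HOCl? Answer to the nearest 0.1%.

[OCl⁻]/[HOCl] = 10^(pH − pKa) = 10^(7.31 − 7.55) = 10^-0.24 = 0.5754.
Fraction as HOCl = 1 / (1 + 0.5754) = 0.6347.

63.5%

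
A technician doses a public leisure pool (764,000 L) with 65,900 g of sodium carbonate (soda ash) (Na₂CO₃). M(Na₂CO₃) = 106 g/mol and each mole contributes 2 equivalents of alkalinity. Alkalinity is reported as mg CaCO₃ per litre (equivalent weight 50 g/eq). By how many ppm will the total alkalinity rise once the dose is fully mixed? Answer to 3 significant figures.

Moles of Na₂CO₃: 65,900 g ÷ 106 g/mol = 621.7 mol → 1243 eq of alkalinity.
As CaCO₃: 1243 eq × 50 g/eq = 62,170 g.
Rise: 62,170 g / 764,000 L × 1000 = 81.37 mg/L.

81.4 ppm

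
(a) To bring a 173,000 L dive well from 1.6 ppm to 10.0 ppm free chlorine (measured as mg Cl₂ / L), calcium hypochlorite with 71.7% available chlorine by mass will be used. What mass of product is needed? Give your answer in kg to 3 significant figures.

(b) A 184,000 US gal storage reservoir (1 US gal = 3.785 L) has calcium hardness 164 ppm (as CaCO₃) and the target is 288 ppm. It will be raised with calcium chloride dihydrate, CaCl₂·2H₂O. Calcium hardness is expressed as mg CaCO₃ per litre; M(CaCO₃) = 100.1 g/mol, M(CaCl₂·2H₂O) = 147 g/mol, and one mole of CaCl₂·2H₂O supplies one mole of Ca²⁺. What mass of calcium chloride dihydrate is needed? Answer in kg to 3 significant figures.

(a) 2.03 kg; (b) 127 kg

(a) Chlorine deficit: 10.0 − 1.6 = 8.4 ppm = 8.4 mg/L as Cl₂.
(a) Cl₂ equivalent needed: 8.4 mg/L × 173,000 L = 1,453,000 mg = 1453 g.
(a) Product at 71.7% available chlorine: 1453 / 0.717 = 2027 g.

(b) Volume: 184,000 US gal × 3.785 L/gal = 696,440 L.
(b) Hardness to add: (288 − 164) = 124 mg/L as CaCO₃ × 696,440 L = 86,360 g as CaCO₃.
(b) Moles of Ca²⁺ (1 mol Ca²⁺ ≡ 1 mol CaCO₃): 86,360 / 100.1 g/mol = 862.7 mol.
(b) Mass of CaCl₂·2H₂O: 862.7 × 147 = 126,800 g.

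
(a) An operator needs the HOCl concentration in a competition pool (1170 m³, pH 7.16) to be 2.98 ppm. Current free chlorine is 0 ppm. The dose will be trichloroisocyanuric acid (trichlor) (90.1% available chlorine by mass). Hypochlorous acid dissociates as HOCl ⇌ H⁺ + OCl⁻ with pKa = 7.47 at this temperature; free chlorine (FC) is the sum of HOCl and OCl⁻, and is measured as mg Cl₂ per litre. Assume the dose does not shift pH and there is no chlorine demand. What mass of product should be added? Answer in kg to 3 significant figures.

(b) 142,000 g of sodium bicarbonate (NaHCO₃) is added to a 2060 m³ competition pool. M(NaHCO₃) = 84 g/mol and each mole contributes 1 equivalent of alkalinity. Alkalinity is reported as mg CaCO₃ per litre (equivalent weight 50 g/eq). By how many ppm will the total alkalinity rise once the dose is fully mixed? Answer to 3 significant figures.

(a) 5.76 kg; (b) 41.0 ppm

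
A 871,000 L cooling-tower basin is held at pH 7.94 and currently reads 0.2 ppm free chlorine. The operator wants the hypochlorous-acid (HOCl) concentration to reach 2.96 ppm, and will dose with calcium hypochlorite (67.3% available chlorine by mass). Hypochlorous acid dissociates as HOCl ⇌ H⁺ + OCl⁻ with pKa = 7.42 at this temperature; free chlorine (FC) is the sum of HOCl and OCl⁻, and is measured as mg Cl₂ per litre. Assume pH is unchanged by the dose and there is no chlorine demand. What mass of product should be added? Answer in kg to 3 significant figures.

16.3 kg

[OCl⁻]/[HOCl] = 10^(pH − pKa) = 10^(7.94 − 7.42) = 3.311; fraction as HOCl = 1/(1 + 3.311) = 0.2319.
Free chlorine required for 2.96 ppm HOCl: 2.96 / 0.2319 = 12.76 ppm.
FC to add: 12.76 − 0.2 = 12.56 mg/L as Cl₂.
Cl₂ equivalent: 12.56 mg/L × 871,000 L = 10,940 g.
Product at 67.3% available Cl: 10,940 / 0.673 = 16,260 g.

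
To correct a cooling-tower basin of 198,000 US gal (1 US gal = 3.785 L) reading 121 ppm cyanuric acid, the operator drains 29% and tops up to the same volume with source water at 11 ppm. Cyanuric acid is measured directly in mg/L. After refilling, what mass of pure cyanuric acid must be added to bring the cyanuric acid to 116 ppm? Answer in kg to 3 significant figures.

Volume: 198,000 US gal × 3.785 L/gal = 749,430 L.
After draining 29% and refilling: 121 × 0.71 + 11 × 0.29 = 89.1 ppm.
Deficit to target: 116 − 89.1 = 26.9 mg/L.
Mass: 26.9 mg/L × 749,430 L = 20,160 g cyanuric acid.

20.2 kg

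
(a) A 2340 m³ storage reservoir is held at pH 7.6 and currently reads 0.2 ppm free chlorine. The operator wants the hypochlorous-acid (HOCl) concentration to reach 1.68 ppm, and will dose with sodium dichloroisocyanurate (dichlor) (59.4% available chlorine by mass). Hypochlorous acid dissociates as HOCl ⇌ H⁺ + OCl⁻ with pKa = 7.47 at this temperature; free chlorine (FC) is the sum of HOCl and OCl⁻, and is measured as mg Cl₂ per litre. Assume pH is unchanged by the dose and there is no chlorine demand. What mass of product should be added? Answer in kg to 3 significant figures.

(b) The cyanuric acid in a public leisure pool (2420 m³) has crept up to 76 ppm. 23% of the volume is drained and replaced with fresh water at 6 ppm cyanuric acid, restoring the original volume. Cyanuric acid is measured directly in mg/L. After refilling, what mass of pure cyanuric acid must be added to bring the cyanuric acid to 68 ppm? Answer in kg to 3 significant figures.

(a) Volume: 2340 m³ = 2,340,000 L.
(a) [OCl⁻]/[HOCl] = 10^(pH − pKa) = 10^(7.6 − 7.47) = 1.349; fraction as HOCl = 1/(1 + 1.349) = 0.4257.
(a) Free chlorine required for 1.68 ppm HOCl: 1.68 / 0.4257 = 3.946 ppm.
(a) FC to add: 3.946 − 0.2 = 3.746 mg/L as Cl₂.
(a) Cl₂ equivalent: 3.746 mg/L × 2,340,000 L = 8766 g.
(a) Product at 59.4% available Cl: 8766 / 0.594 = 14,760 g.

(b) Volume: 2420 m³ = 2,420,000 L.
(b) After draining 23% and refilling: 76 × 0.77 + 6 × 0.23 = 59.9 ppm.
(b) Deficit to target: 68 − 59.9 = 8.1 mg/L.
(b) Mass: 8.1 mg/L × 2,420,000 L = 19,600 g cyanuric acid.

(a) 14.8 kg; (b) 19.6 kg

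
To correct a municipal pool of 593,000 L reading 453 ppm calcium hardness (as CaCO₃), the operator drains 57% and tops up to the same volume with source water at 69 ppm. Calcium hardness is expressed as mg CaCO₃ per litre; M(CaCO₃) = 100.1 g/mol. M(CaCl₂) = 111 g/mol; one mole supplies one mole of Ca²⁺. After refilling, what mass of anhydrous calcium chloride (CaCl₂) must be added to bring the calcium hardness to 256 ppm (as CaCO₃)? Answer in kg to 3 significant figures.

14.4 kg

After draining 57% and refilling: 453 × 0.43 + 69 × 0.57 = 234.12 ppm.
Deficit to target: 256 − 234.12 = 21.88 mg/L.
As CaCO₃: 21.88 mg/L × 593,000 L = 12,970 g; ÷ 100.1 = 129.6 mol Ca²⁺.
Mass: 129.6 × 111 = 14,390 g.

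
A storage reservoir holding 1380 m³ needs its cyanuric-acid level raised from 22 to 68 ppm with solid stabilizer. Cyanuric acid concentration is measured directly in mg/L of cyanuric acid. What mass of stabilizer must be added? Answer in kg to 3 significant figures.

63.5 kg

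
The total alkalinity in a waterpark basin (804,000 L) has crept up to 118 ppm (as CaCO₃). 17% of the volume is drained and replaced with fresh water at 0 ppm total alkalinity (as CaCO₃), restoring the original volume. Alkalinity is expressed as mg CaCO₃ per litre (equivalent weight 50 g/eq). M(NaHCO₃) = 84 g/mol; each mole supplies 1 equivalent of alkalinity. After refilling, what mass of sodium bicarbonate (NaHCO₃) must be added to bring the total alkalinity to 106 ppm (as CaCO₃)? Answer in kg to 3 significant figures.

10.9 kg

After draining 17% and refilling: 118 × 0.83 + 0 × 0.17 = 97.94 ppm.
Deficit to target: 106 − 97.94 = 8.06 mg/L.
As CaCO₃: 8.06 mg/L × 804,000 L = 6480 g; ÷ 50 g/eq ÷ 1 = 129.6 mol NaHCO₃.
Mass: 129.6 × 84 = 10,890 g.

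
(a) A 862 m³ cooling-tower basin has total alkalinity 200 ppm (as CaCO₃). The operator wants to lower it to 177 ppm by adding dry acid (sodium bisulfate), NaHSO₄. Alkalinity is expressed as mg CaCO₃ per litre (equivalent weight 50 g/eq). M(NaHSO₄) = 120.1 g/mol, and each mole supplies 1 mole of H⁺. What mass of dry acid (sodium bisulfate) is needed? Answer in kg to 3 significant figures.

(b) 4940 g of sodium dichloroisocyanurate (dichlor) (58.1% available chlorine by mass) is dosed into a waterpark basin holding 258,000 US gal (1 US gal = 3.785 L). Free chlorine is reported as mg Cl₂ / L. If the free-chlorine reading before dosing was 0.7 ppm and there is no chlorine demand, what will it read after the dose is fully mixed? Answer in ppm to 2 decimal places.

(a) Volume: 862 m³ = 862,000 L.
(a) Alkalinity to neutralize: (200 − 177) = 23 mg/L as CaCO₃ × 862,000 L = 19,830 g as CaCO₃.
(a) Equivalents of H⁺ required: 19,830 ÷ 50 g/eq = 396.5 eq = 396.5 mol NaHSO₄.
(a) Mass of NaHSO₄: 396.5 × 120.1 = 47,620 g.

(b) Volume: 258,000 US gal × 3.785 L/gal = 976,530 L.
(b) Available chlorine delivered: 4940 g × 0.581 = 2870 g as Cl₂.
(b) Concentration rise: 2870 g / 976,530 L = 2.939 mg/L = 2.94 ppm.
(b) Final FC: 0.7 + 2.94 = 3.64 ppm.

(a) 47.6 kg; (b) 3.64 ppm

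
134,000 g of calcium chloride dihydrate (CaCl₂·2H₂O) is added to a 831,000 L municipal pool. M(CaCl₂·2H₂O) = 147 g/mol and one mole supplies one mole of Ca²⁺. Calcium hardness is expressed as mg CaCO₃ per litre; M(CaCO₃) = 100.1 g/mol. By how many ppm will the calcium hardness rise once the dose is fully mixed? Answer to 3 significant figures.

Moles of Ca²⁺: 134,000 g ÷ 147 g/mol = 911.6 mol.
As CaCO₃: 911.6 mol × 100.1 g/mol = 91,250 g.
Rise: 91,250 g / 831,000 L × 1000 = 109.8 mg/L.

110 ppm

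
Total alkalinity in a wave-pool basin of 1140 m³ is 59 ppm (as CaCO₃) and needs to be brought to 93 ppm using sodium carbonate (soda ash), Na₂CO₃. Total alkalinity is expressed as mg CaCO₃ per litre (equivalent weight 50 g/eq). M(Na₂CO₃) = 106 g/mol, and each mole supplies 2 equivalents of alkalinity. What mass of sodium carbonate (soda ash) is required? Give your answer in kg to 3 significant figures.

41.1 kg

Volume: 1140 m³ = 1,140,000 L.
Alkalinity to add: (93 − 59) = 34 mg/L as CaCO₃ × 1,140,000 L = 38,760 g as CaCO₃.
Equivalents: 38,760 g ÷ 50 g/eq = 775.2 eq.
Each mole of Na₂CO₃ supplies 2 eq, so 775.2 / 2 = 387.6 mol.
Mass: 387.6 mol × 106 g/mol = 41,090 g.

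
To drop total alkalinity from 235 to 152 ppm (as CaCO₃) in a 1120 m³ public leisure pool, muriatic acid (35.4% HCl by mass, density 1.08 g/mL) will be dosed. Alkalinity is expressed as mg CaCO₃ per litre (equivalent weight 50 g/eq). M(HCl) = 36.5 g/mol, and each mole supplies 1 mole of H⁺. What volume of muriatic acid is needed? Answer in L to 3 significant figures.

177 L

Volume: 1120 m³ = 1,120,000 L.
Alkalinity to neutralize: (235 − 152) = 83 mg/L as CaCO₃ × 1,120,000 L = 92,960 g as CaCO₃.
Equivalents of H⁺ required: 92,960 ÷ 50 g/eq = 1859 eq = 1859 mol HCl.
Mass of HCl: 1859 × 36.5 = 67,860 g.
Mass of 35.4% solution: 67,860 / 0.354 = 191,700 g.
Volume: 191,700 g ÷ 1.08 g/mL = 177,500 mL.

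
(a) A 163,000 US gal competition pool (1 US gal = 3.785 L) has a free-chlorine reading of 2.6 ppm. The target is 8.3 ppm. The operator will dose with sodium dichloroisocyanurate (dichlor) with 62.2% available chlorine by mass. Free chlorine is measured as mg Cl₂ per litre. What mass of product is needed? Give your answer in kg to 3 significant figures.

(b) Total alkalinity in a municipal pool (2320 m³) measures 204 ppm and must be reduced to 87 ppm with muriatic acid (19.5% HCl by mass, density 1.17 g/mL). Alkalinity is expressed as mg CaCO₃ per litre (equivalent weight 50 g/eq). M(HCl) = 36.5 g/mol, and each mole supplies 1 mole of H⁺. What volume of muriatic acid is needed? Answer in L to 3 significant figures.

(a) 5.65 kg; (b) 869 L

(a) Volume: 163,000 US gal × 3.785 L/gal = 616,955 L.
(a) Chlorine deficit: 8.3 − 2.6 = 5.7 ppm = 5.7 mg/L as Cl₂.
(a) Cl₂ equivalent needed: 5.7 mg/L × 616,955 L = 3,517,000 mg = 3517 g.
(a) Product at 62.2% available chlorine: 3517 / 0.622 = 5654 g.

(b) Volume: 2320 m³ = 2,320,000 L.
(b) Alkalinity to neutralize: (204 − 87) = 117 mg/L as CaCO₃ × 2,320,000 L = 271,400 g as CaCO₃.
(b) Equivalents of H⁺ required: 271,400 ÷ 50 g/eq = 5429 eq = 5429 mol HCl.
(b) Mass of HCl: 5429 × 36.5 = 198,200 g.
(b) Mass of 19.5% solution: 198,200 / 0.195 = 1,016,000 g.
(b) Volume: 1,016,000 g ÷ 1.17 g/mL = 868,500 mL.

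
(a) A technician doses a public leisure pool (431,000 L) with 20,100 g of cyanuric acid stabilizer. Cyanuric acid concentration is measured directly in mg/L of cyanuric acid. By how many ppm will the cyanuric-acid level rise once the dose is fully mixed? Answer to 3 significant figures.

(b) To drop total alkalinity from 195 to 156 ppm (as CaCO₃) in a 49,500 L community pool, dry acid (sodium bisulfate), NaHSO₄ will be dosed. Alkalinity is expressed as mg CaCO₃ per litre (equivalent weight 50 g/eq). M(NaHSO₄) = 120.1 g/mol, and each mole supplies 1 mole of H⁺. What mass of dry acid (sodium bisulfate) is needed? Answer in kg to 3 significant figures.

(a) 46.6 ppm; (b) 4.64 kg

(a) Rise: 20,100 g / 431,000 L × 1000 = 46.64 mg/L.

(b) Alkalinity to neutralize: (195 − 156) = 39 mg/L as CaCO₃ × 49,500 L = 1930 g as CaCO₃.
(b) Equivalents of H⁺ required: 1930 ÷ 50 g/eq = 38.61 eq = 38.61 mol NaHSO₄.
(b) Mass of NaHSO₄: 38.61 × 120.1 = 4637 g.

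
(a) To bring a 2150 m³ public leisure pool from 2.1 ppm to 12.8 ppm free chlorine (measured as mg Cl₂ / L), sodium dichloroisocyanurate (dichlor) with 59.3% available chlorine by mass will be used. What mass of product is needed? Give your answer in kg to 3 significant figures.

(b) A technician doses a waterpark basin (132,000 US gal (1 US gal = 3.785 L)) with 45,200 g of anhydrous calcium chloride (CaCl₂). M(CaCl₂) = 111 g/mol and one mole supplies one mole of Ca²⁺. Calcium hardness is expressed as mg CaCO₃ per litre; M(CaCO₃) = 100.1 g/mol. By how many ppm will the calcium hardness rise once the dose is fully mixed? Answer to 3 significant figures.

(a) 38.8 kg; (b) 81.6 ppm

(a) Volume: 2150 m³ = 2,150,000 L.
(a) Chlorine deficit: 12.8 − 2.1 = 10.7 ppm = 10.7 mg/L as Cl₂.
(a) Cl₂ equivalent needed: 10.7 mg/L × 2,150,000 L = 23,000,000 mg = 23,000 g.
(a) Product at 59.3% available chlorine: 23,000 / 0.593 = 38,790 g.

(b) Volume: 132,000 US gal × 3.785 L/gal = 499,620 L.
(b) Moles of Ca²⁺: 45,200 g ÷ 111 g/mol = 407.2 mol.
(b) As CaCO₃: 407.2 mol × 100.1 g/mol = 40,760 g.
(b) Rise: 40,760 g / 499,620 L × 1000 = 81.58 mg/L.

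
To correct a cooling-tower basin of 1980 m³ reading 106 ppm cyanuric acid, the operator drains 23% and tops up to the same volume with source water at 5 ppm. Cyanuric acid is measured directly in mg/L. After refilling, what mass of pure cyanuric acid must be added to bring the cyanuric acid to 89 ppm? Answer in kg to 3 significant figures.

12.3 kg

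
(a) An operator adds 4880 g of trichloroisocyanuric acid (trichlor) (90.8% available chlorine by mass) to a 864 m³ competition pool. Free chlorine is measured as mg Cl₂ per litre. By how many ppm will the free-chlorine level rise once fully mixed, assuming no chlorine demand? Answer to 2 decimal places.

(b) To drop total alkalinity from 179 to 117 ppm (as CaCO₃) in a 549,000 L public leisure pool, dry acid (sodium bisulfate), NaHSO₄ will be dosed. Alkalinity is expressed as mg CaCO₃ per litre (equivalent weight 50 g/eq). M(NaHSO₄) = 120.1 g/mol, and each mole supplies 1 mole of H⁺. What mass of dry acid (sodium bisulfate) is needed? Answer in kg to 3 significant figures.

(a) Volume: 864 m³ = 864,000 L.
(a) Available chlorine delivered: 4880 g × 0.908 = 4431 g as Cl₂.
(a) Concentration rise: 4431 g / 864,000 L = 5.129 mg/L = 5.13 ppm.

(b) Alkalinity to neutralize: (179 − 117) = 62 mg/L as CaCO₃ × 549,000 L = 34,040 g as CaCO₃.
(b) Equivalents of H⁺ required: 34,040 ÷ 50 g/eq = 680.8 eq = 680.8 mol NaHSO₄.
(b) Mass of NaHSO₄: 680.8 × 120.1 = 81,760 g.

(a) 5.13 ppm; (b) 81.8 kg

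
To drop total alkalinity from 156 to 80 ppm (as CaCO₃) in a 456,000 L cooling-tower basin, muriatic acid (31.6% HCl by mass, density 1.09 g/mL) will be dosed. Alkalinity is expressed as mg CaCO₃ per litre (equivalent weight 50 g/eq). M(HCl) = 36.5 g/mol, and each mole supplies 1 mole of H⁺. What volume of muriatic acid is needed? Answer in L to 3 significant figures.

Alkalinity to neutralize: (156 − 80) = 76 mg/L as CaCO₃ × 456,000 L = 34,660 g as CaCO₃.
Equivalents of H⁺ required: 34,660 ÷ 50 g/eq = 693.1 eq = 693.1 mol HCl.
Mass of HCl: 693.1 × 36.5 = 25,300 g.
Mass of 31.6% solution: 25,300 / 0.316 = 80,060 g.
Volume: 80,060 g ÷ 1.09 g/mL = 73,450 mL.

73.4 L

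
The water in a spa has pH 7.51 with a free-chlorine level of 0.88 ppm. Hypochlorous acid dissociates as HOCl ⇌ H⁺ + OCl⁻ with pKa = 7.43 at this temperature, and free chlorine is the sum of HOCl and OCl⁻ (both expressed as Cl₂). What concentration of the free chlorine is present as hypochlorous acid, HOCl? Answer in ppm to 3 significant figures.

0.400 ppm

[OCl⁻]/[HOCl] = 10^(pH − pKa) = 10^(7.51 − 7.43) = 10^0.08 = 1.202.
Fraction as HOCl = 1 / (1 + 1.202) = 0.4541.
HOCl = 0.4541 × 0.88 ppm = 0.3996 ppm.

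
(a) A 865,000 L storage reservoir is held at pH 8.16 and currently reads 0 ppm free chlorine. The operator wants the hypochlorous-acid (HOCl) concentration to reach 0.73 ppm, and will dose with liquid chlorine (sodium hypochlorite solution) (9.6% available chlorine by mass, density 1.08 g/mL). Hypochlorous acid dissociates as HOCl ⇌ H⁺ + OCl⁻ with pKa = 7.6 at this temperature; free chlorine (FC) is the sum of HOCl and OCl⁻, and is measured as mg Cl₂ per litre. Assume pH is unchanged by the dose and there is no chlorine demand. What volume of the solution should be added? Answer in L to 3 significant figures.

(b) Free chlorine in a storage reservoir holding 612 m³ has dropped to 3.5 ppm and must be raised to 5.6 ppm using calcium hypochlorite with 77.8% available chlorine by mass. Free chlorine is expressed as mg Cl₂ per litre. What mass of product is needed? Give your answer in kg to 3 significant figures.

(a) [OCl⁻]/[HOCl] = 10^(pH − pKa) = 10^(8.16 − 7.6) = 3.631; fraction as HOCl = 1/(1 + 3.631) = 0.2159.
(a) Free chlorine required for 0.73 ppm HOCl: 0.73 / 0.2159 = 3.38 ppm.
(a) FC to add: 3.38 − 0 = 3.38 mg/L as Cl₂.
(a) Cl₂ equivalent: 3.38 mg/L × 865,000 L = 2924 g.
(a) Product at 9.6% available Cl: 2924 / 0.096 = 30,460 g.
(a) Volume: 30,460 g ÷ 1.08 g/mL = 28,200 mL.

(b) Volume: 612 m³ = 612,000 L.
(b) Chlorine deficit: 5.6 − 3.5 = 2.1 ppm = 2.1 mg/L as Cl₂.
(b) Cl₂ equivalent needed: 2.1 mg/L × 612,000 L = 1,285,000 mg = 1285 g.
(b) Product at 77.8% available chlorine: 1285 / 0.778 = 1652 g.

(a) 28.2 L; (b) 1.65 kg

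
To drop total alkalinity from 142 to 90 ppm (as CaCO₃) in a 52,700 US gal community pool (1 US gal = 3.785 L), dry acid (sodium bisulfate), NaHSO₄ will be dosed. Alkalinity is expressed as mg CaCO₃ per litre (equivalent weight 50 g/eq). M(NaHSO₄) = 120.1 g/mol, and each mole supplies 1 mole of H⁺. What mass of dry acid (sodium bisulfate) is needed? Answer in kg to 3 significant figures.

24.9 kg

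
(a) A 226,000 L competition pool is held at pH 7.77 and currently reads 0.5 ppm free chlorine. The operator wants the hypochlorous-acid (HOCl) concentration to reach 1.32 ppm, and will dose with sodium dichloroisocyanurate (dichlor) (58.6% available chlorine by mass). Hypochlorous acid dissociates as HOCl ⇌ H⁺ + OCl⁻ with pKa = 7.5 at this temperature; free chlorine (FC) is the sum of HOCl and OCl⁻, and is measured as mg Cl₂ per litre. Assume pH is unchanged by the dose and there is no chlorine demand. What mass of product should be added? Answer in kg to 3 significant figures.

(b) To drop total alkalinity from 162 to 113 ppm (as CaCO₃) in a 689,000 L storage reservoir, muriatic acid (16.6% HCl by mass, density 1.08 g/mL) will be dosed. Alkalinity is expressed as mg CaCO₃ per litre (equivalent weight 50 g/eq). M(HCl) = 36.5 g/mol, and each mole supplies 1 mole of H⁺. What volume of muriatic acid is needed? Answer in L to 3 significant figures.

(a) 1.26 kg; (b) 137 L

(a) [OCl⁻]/[HOCl] = 10^(pH − pKa) = 10^(7.77 − 7.5) = 1.862; fraction as HOCl = 1/(1 + 1.862) = 0.3494.
(a) Free chlorine required for 1.32 ppm HOCl: 1.32 / 0.3494 = 3.778 ppm.
(a) FC to add: 3.778 − 0.5 = 3.278 mg/L as Cl₂.
(a) Cl₂ equivalent: 3.278 mg/L × 226,000 L = 740.8 g.
(a) Product at 58.6% available Cl: 740.8 / 0.586 = 1264 g.

(b) Alkalinity to neutralize: (162 − 113) = 49 mg/L as CaCO₃ × 689,000 L = 33,760 g as CaCO₃.
(b) Equivalents of H⁺ required: 33,760 ÷ 50 g/eq = 675.2 eq = 675.2 mol HCl.
(b) Mass of HCl: 675.2 × 36.5 = 24,650 g.
(b) Mass of 16.6% solution: 24,650 / 0.166 = 148,500 g.
(b) Volume: 148,500 g ÷ 1.08 g/mL = 137,500 mL.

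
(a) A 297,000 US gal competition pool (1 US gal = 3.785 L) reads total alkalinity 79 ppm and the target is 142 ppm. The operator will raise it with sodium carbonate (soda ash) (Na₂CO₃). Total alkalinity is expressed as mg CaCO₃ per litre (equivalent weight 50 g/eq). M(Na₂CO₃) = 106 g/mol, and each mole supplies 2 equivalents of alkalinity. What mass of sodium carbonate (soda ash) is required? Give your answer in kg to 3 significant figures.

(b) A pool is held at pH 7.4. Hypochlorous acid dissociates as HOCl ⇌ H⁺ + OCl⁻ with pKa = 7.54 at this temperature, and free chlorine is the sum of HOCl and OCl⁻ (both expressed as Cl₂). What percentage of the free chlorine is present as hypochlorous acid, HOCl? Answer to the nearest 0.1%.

(a) 75.1 kg; (b) 58.0%

(a) Volume: 297,000 US gal × 3.785 L/gal = 1,124,145 L.
(a) Alkalinity to add: (142 − 79) = 63 mg/L as CaCO₃ × 1,124,145 L = 70,820 g as CaCO₃.
(a) Equivalents: 70,820 g ÷ 50 g/eq = 1416 eq.
(a) Each mole of Na₂CO₃ supplies 2 eq, so 1416 / 2 = 708.2 mol.
(a) Mass: 708.2 mol × 106 g/mol = 75,070 g.

(b) [OCl⁻]/[HOCl] = 10^(pH − pKa) = 10^(7.4 − 7.54) = 10^-0.14 = 0.7244.
(b) Fraction as HOCl = 1 / (1 + 0.7244) = 0.5799.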